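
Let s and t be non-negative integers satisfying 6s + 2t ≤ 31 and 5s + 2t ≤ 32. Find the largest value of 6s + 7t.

Relaxing integrality, the LP optimum is 108.50 at (s,t) = (0, 15.5), which is not an integer point.
(s,t)=(0,15): 6·0+2·15=30≤31, 5·0+2·15=30≤32, objective 105.
(s,t)=(0,14): 6·0+2·14=28≤31, 5·0+2·14=28≤32, objective 98.
No feasible integer point exceeds 105.

105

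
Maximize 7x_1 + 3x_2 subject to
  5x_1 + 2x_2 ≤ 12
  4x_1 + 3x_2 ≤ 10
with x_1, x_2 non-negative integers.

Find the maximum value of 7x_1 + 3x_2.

14

Relaxing integrality, the LP optimum is 16.86 at (x_1,x_2) = (2.29, 0.286), which is not an integer point.
(x_1,x_2)=(2,0): 5·2+2·0=10≤12, 4·2+3·0=8≤10, objective 14.
(x_1,x_2)=(1,1): 5·1+2·1=7≤12, 4·1+3·1=7≤10, objective 10.
(x_1,x_2)=(1,0): 5·1+2·0=5≤12, 4·1+3·0=4≤10, objective 7.
The best lattice point is (2,0), giving 14.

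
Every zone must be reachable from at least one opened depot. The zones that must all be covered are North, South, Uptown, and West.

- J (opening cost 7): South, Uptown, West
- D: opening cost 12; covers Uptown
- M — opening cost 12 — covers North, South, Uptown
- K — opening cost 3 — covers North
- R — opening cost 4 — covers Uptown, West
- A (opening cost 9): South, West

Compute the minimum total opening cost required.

This is an integer covering problem.
The greedy cost-per-new-zone heuristic would pick R, K, and J for 14, but a cheaper cover exists.
Choose J and K: together they cover North, South, Uptown, West — every zone.
Total opening cost: 7 + 3 = 10.
No cover costs less than 10.

10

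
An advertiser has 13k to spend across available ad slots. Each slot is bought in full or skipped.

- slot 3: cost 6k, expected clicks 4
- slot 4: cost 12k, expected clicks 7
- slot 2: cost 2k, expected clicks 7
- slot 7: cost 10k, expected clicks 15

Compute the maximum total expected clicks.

22

Allowing fractional choices, the relaxed optimum would be about 22.7, but ad slots are indivisible.
slot 7: cost 10 ≤ 13, expected clicks 15.
slot 3 + slot 2: cost 6 + 2 = 8 ≤ 13, expected clicks 4 + 7 = 11.
slot 2 + slot 7: cost 2 + 10 = 12 ≤ 13, expected clicks 7 + 15 = 22.
Best is slot 2 and slot 7 with total expected clicks 22.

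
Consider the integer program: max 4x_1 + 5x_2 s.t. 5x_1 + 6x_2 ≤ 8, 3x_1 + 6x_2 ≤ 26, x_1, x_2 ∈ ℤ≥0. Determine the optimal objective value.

5

(x_1,x_2)=(0,1): 5·0+6·1=6≤8, 3·0+6·1=6≤26, objective 5.
(x_1,x_2)=(1,0): 5·1+6·0=5≤8, 3·1+6·0=3≤26, objective 4.
(x_1,x_2)=(0,0): 5·0+6·0=0≤8, 3·0+6·0=0≤26, objective 0.
Maximum is 5 at (x_1,x_2)=(0,1).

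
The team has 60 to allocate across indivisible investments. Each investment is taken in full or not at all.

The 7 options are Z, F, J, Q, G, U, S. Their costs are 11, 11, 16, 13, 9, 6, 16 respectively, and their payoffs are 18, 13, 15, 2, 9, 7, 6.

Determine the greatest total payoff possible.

This is an integer program with binary decision variables.
Allowing fractional choices, the relaxed optimum would be about 64.6, but investments are indivisible.
Z + F + J + Q + G: cost 11 + 11 + 16 + 13 + 9 = 60 ≤ 60, payoff 18 + 13 + 15 + 2 + 9 = 57.
Z + F + J + U + S: cost 11 + 11 + 16 + 6 + 16 = 60 ≤ 60, payoff 18 + 13 + 15 + 7 + 6 = 59.
Z + F + J + G + U: cost 11 + 11 + 16 + 9 + 6 = 53 ≤ 60, payoff 18 + 13 + 15 + 9 + 7 = 62.
Best is Z, F, J, G, and U with total payoff 62.

62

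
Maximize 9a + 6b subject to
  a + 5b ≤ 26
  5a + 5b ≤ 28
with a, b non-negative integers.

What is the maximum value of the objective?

45

The continuous relaxation peaks at (5.6, 0) with value 50.40; rounding to a feasible lattice point costs some objective.
(a,b)=(5,0): 1·5+5·0=5≤26, 5·5+5·0=25≤28, objective 45.
(a,b)=(4,1): 1·4+5·1=9≤26, 5·4+5·1=25≤28, objective 42.
No feasible integer point exceeds 45.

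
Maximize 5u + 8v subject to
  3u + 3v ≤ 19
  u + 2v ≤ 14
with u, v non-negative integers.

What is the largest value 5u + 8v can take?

Relaxing integrality, the LP optimum is 50.67 at (u,v) = (0, 6.33), which is not an integer point.
(u,v)=(0,6) is feasible, giving 48.
(u,v)=(1,5) is feasible, giving 45.
(u,v)=(0,5) is feasible, giving 40.
The best lattice point is (0,6), giving 48.

48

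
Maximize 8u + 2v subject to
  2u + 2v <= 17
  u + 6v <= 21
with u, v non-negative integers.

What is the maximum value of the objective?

The continuous relaxation peaks at (8.5, 0) with value 68.00; rounding to a feasible lattice point costs some objective.
(u,v)=(8,0): 2·8+2·0=16≤17, 1·8+6·0=8≤21, objective 64.
(u,v)=(7,1): 2·7+2·1=16≤17, 1·7+6·1=13≤21, objective 58.
(u,v)=(7,0): 2·7+2·0=14≤17, 1·7+6·0=7≤21, objective 56.
No feasible integer point exceeds 64.

64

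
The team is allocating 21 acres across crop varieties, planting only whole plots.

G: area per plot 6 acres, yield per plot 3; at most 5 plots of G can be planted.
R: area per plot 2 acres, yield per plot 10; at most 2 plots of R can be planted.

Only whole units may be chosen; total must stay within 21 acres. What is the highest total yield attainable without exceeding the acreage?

26

R has the best ratio (10/2); taking only R gives at most 2×10 = 20 (stopped by the supply cap of 2).
Mixing does better — 2×G and 2×R: area 16 ≤ 21, yield 2·3 + 2·10 = 26.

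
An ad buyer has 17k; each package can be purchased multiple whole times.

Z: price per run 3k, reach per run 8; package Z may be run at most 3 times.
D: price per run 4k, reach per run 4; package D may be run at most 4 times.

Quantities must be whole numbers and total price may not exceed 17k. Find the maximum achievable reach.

32

Z has the best ratio (8/3); taking only Z gives at most 3×8 = 24 (stopped by the supply cap of 3).
Mixing does better — 3×Z and 2×D: price 17 ≤ 17, reach 3·8 + 2·4 = 32.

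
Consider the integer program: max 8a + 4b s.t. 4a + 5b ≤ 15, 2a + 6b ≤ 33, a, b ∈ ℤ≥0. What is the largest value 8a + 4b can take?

Relaxing integrality, the LP optimum is 30.00 at (a,b) = (3.75, 0), which is not an integer point.
(a,b)=(3,0): 4·3+5·0=12≤15, 2·3+6·0=6≤33, objective 24.
(a,b)=(2,1): 4·2+5·1=13≤15, 2·2+6·1=10≤33, objective 20.
No feasible integer point exceeds 24.

24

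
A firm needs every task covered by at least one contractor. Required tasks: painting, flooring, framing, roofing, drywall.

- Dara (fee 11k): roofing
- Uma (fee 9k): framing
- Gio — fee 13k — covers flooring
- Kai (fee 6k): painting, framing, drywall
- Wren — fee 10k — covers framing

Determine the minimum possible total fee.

Choose Dara, Gio, and Kai: together they cover painting, flooring, framing, roofing, drywall — every task.
Total fee: 11 + 13 + 6 = 30.

30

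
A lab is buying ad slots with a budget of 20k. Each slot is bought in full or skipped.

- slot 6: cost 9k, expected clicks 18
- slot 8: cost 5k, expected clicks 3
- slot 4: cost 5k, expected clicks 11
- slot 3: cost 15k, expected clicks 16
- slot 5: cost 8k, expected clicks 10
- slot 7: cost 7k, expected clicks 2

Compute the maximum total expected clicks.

32

Treat it as a binary knapsack problem.
slot 6 + slot 8 + slot 4: cost 9 + 5 + 5 = 19 ≤ 20, expected clicks 18 + 3 + 11 = 32.
slot 6 + slot 4: cost 9 + 5 = 14 ≤ 20, expected clicks 18 + 11 = 29.
slot 6 + slot 5: cost 9 + 8 = 17 ≤ 20, expected clicks 18 + 10 = 28.
Best is slot 6, slot 8, and slot 4 with total expected clicks 32.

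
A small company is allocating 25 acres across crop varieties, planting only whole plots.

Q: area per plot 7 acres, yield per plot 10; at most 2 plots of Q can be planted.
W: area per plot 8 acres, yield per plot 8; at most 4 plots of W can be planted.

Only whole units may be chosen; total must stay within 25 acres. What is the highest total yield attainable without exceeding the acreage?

1×Q and 2×W: area 23 ≤ 25, yield 1·10 + 2·8 = 26.
2×Q and 1×W: area 22 ≤ 25, yield 2·10 + 1·8 = 28.
Best is 28.

28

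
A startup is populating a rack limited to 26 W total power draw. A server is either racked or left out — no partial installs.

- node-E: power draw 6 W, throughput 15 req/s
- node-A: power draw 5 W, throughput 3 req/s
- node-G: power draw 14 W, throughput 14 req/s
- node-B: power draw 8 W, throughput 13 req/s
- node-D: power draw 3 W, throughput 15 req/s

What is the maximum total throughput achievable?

node-E + node-G + node-D: power draw 6 + 14 + 3 = 23 ≤ 26, throughput 15 + 14 + 15 = 44.
node-E + node-A + node-B + node-D: power draw 6 + 5 + 8 + 3 = 22 ≤ 26, throughput 15 + 3 + 13 + 15 = 46.
Best is node-E, node-A, node-B, and node-D with total throughput 46.

46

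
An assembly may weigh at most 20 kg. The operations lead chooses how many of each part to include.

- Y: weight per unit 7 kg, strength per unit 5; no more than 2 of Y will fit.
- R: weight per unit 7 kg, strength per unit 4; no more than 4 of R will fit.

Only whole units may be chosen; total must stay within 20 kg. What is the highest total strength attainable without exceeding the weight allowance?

This is a bounded integer knapsack.
1×Y and 1×R: weight 14 ≤ 20, strength 1·5 + 1·4 = 9.
2×Y: weight 14 ≤ 20, strength 2·5 = 10.
Best is 10.

10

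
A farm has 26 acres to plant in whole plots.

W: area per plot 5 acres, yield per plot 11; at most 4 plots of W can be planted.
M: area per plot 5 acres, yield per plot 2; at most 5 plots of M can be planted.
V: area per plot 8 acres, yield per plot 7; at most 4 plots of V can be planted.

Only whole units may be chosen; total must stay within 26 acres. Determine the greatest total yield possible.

W has the best ratio (11/5); taking only W gives at most 4×11 = 44 (stopped by the supply cap of 4).
Mixing does better — 4×W and 1×M: area 25 ≤ 26, yield 4·11 + 1·2 = 46.

46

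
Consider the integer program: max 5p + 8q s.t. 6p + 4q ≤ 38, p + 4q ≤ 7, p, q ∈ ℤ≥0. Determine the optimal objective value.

(p,q)=(6,0) is feasible, giving 30.
(p,q)=(5,0) is feasible, giving 25.
The best lattice point is (6,0), giving 30.

30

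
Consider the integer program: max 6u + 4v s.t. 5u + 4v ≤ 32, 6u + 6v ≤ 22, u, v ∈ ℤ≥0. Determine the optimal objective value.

18

Relaxing integrality, the LP optimum is 22.00 at (u,v) = (3.67, 0), which is not an integer point.
(u,v)=(3,0): 5·3+4·0=15≤32, 6·3+6·0=18≤22, objective 18.
(u,v)=(2,1): 5·2+4·1=14≤32, 6·2+6·1=18≤22, objective 16.
(u,v)=(2,0): 5·2+4·0=10≤32, 6·2+6·0=12≤22, objective 12.
Maximum is 18 at (u,v)=(3,0).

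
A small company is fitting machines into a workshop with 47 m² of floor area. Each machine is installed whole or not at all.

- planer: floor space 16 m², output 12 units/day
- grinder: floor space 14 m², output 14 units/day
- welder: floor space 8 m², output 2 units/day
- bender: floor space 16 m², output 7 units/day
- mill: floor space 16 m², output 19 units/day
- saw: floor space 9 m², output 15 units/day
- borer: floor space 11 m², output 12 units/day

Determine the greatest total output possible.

50

grinder + mill + saw: floor space 14 + 16 + 9 = 39 ≤ 47, output 14 + 19 + 15 = 48.
grinder + welder + mill + saw: floor space 14 + 8 + 16 + 9 = 47 ≤ 47, output 14 + 2 + 19 + 15 = 50.
Best is grinder, welder, mill, and saw with total output 50.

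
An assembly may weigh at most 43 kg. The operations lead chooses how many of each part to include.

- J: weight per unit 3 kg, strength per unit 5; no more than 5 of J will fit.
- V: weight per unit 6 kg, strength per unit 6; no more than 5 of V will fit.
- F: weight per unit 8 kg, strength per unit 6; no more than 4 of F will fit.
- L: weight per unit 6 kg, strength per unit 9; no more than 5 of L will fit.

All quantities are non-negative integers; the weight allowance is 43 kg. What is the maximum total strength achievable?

4×J and 5×L: weight 42 ≤ 43, strength 4·5 + 5·9 = 65.
4×J, 1×V, and 4×L: weight 42 ≤ 43, strength 4·5 + 1·6 + 4·9 = 62.
Best is 65.

65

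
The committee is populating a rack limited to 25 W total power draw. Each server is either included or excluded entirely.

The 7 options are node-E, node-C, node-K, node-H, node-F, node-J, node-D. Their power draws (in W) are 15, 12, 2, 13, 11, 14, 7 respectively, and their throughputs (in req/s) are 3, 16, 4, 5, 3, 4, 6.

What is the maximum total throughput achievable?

26

This is an integer program with binary decision variables.
node-C + node-K + node-D: power draw 12 + 2 + 7 = 21 ≤ 25, throughput 16 + 4 + 6 = 26.
node-C + node-K + node-F: power draw 12 + 2 + 11 = 25 ≤ 25, throughput 16 + 4 + 3 = 23.
Best is node-C, node-K, and node-D with total throughput 26.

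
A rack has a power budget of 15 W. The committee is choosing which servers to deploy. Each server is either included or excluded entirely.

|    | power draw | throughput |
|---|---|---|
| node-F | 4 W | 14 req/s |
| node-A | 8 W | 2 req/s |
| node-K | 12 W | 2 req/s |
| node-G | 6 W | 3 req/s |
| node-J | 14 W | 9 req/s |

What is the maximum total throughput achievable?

17

Take node-F and node-G: power draw 4 + 6 = 10 ≤ 15, throughput 14 + 3 = 17.
No other feasible combination does better.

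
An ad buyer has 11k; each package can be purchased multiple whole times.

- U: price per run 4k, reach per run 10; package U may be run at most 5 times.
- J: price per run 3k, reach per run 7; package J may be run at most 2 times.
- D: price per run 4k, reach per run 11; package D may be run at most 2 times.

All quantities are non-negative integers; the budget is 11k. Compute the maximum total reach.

29

Take 1×J and 2×D: price 11 ≤ 11, reach 1·7 + 2·11 = 29.
D has the best ratio (11/4) and is taken to its limit of 2; remaining capacity is filled optimally with the others.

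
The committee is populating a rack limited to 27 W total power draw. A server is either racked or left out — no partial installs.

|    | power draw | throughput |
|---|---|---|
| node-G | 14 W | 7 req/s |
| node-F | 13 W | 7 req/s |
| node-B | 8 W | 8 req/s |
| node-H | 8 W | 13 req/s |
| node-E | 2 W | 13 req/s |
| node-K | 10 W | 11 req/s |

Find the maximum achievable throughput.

Allowing fractional choices, the relaxed optimum would be about 44.0, but servers are indivisible.
node-B + node-H + node-E: power draw 8 + 8 + 2 = 18 ≤ 27, throughput 8 + 13 + 13 = 34.
node-H + node-E + node-K: power draw 8 + 2 + 10 = 20 ≤ 27, throughput 13 + 13 + 11 = 37.
node-F + node-H + node-E: power draw 13 + 8 + 2 = 23 ≤ 27, throughput 7 + 13 + 13 = 33.
Best is node-H, node-E, and node-K with total throughput 37.

37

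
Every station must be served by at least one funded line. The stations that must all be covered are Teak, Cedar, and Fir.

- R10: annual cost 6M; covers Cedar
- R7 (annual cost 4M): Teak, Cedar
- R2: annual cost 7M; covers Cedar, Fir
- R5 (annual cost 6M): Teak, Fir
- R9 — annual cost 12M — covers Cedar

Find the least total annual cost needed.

This is an integer covering problem.
Choose R7 and R5: together they cover Teak, Cedar, Fir — every station.
Total annual cost: 4 + 6 = 10.
No cover costs less than 10.

10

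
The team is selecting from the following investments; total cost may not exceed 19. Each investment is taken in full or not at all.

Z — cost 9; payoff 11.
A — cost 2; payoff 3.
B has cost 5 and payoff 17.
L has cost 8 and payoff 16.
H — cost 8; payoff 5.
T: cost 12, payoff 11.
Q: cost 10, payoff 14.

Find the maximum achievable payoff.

Allowing fractional choices, the relaxed optimum would be about 41.6, but investments are indivisible.
A + B + L: cost 2 + 5 + 8 = 15 ≤ 19, payoff 3 + 17 + 16 = 36.
B + L: cost 5 + 8 = 13 ≤ 19, payoff 17 + 16 = 33.
A + B + Q: cost 2 + 5 + 10 = 17 ≤ 19, payoff 3 + 17 + 14 = 34.
Best is A, B, and L with total payoff 36.

36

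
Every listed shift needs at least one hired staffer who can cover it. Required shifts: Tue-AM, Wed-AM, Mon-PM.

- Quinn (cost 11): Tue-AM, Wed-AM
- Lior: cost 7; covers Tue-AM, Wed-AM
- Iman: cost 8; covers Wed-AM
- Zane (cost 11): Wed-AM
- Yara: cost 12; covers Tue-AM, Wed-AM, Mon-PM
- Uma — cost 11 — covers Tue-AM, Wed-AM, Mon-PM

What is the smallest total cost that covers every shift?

This is a weighted set-cover instance.
Uma alone covers Tue-AM, Wed-AM, Mon-PM — every shift.
Total cost: 11.

11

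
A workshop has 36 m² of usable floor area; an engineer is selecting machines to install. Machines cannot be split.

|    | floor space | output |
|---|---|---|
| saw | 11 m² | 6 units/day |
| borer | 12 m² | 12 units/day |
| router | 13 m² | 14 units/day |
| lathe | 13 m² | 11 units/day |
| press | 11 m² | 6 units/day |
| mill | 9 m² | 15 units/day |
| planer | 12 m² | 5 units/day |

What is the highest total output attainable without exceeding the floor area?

41

Allowing fractional choices, the relaxed optimum would be about 42.7, but machines are indivisible.
borer + lathe + mill: floor space 12 + 13 + 9 = 34 ≤ 36, output 12 + 11 + 15 = 38.
router + lathe + mill: floor space 13 + 13 + 9 = 35 ≤ 36, output 14 + 11 + 15 = 40.
borer + router + mill: floor space 12 + 13 + 9 = 34 ≤ 36, output 12 + 14 + 15 = 41.
Best is borer, router, and mill with total output 41.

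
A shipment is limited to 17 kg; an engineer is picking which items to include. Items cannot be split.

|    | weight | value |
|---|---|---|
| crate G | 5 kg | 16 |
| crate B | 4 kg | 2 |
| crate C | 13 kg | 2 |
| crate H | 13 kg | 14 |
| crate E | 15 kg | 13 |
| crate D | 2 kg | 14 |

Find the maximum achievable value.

crate G + crate B + crate D: weight 5 + 4 + 2 = 11 ≤ 17, value 16 + 2 + 14 = 32.
crate G + crate D: weight 5 + 2 = 7 ≤ 17, value 16 + 14 = 30.
Best is crate G, crate B, and crate D with total value 32.

32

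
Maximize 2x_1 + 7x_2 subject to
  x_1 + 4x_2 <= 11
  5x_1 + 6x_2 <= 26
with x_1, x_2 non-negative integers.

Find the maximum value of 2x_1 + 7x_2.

18

Relaxing integrality, the LP optimum is 19.93 at (x_1,x_2) = (2.71, 2.07), which is not an integer point.
(x_1,x_2)=(2,2): 1·2+4·2=10≤11, 5·2+6·2=22≤26, objective 18.
(x_1,x_2)=(1,2): 1·1+4·2=9≤11, 5·1+6·2=17≤26, objective 16.
(x_1,x_2)=(3,1): 1·3+4·1=7≤11, 5·3+6·1=21≤26, objective 13.
Maximum is 18 at (x_1,x_2)=(2,2).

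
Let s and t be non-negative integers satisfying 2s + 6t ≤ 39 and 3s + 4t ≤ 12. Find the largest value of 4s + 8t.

24

(s,t)=(0,3) is feasible, giving 24.
(s,t)=(1,2) is feasible, giving 20.
Maximum is 24 at (s,t)=(0,3).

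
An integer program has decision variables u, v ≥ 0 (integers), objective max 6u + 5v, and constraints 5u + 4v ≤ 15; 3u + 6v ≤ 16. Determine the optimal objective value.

The continuous relaxation peaks at (1.44, 1.94) with value 18.39; rounding to a feasible lattice point costs some objective.
(u,v)=(3,0): 5·3+4·0=15≤15, 3·3+6·0=9≤16, objective 18.
(u,v)=(2,1): 5·2+4·1=14≤15, 3·2+6·1=12≤16, objective 17.
(u,v)=(1,2): 5·1+4·2=13≤15, 3·1+6·2=15≤16, objective 16.
(u,v)=(2,0): 5·2+4·0=10≤15, 3·2+6·0=6≤16, objective 12.
Maximum is 18 at (u,v)=(3,0).

18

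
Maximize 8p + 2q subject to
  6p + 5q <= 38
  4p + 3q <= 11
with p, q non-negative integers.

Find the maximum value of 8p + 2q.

The continuous relaxation peaks at (2.75, 0) with value 22.00; rounding to a feasible lattice point costs some objective.
(p,q)=(2,1): 6·2+5·1=17≤38, 4·2+3·1=11≤11, objective 18.
(p,q)=(2,0): 6·2+5·0=12≤38, 4·2+3·0=8≤11, objective 16.
(p,q)=(1,2): 6·1+5·2=16≤38, 4·1+3·2=10≤11, objective 12.
Maximum is 18 at (p,q)=(2,1).

18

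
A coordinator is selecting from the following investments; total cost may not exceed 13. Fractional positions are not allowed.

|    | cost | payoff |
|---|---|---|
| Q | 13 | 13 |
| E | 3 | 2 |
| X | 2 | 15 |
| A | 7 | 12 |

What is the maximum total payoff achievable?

29

E + X + A: cost 3 + 2 + 7 = 12 ≤ 13, payoff 2 + 15 + 12 = 29.
E + X: cost 3 + 2 = 5 ≤ 13, payoff 2 + 15 = 17.
X + A: cost 2 + 7 = 9 ≤ 13, payoff 15 + 12 = 27.
Best is E, X, and A with total payoff 29.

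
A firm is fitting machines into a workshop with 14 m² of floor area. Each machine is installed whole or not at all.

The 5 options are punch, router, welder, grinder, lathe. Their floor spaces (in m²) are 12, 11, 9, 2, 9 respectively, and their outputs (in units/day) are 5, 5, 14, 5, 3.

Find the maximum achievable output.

This is a 0-1 knapsack instance.
Take welder and grinder: floor space 9 + 2 = 11 ≤ 14, output 14 + 5 = 19.
No other feasible combination does better.

19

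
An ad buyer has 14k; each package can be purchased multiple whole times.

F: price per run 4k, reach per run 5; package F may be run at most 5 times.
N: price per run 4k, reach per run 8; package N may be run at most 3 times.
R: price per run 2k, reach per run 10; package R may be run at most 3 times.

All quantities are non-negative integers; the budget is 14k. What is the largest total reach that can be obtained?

46

R has the best ratio (10/2); taking only R gives at most 3×10 = 30 (stopped by the supply cap of 3).
Mixing does better — 2×N and 3×R: price 14 ≤ 14, reach 2·8 + 3·10 = 46.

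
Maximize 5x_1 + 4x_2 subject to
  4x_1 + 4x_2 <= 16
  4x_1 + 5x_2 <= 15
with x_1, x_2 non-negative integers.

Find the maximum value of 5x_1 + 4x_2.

The continuous relaxation peaks at (3.75, 0) with value 18.75; rounding to a feasible lattice point costs some objective.
(x_1,x_2)=(3,0): 4·3+4·0=12≤16, 4·3+5·0=12≤15, objective 15.
(x_1,x_2)=(2,1): 4·2+4·1=12≤16, 4·2+5·1=13≤15, objective 14.
(x_1,x_2)=(2,0): 4·2+4·0=8≤16, 4·2+5·0=8≤15, objective 10.
No feasible integer point exceeds 15.

15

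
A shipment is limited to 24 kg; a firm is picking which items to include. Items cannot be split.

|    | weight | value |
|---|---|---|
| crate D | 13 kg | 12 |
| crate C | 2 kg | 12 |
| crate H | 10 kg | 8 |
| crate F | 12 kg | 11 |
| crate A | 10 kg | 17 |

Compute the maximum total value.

crate C + crate H + crate A: weight 2 + 10 + 10 = 22 ≤ 24, value 12 + 8 + 17 = 37.
crate C + crate F + crate A: weight 2 + 12 + 10 = 24 ≤ 24, value 12 + 11 + 17 = 40.
Best is crate C, crate F, and crate A with total value 40.

40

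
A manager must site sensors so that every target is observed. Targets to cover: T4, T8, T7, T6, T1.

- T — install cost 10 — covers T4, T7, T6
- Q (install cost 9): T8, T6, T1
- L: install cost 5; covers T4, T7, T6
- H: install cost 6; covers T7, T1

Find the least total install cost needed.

14

This is a weighted set-cover instance.
Choose Q and L: together they cover T4, T8, T7, T6, T1 — every target.
Total install cost: 9 + 5 = 14.
No cover costs less than 14.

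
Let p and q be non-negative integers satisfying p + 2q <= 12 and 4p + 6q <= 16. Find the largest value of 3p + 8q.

19

(p,q)=(1,2): 1·1+2·2=5≤12, 4·1+6·2=16≤16, objective 19.
(p,q)=(0,2): 1·0+2·2=4≤12, 4·0+6·2=12≤16, objective 16.
(p,q)=(2,1): 1·2+2·1=4≤12, 4·2+6·1=14≤16, objective 14.
The best lattice point is (1,2), giving 19.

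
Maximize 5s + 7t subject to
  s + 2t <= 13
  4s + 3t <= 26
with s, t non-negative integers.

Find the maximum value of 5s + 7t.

47

(s,t)=(1,6) is feasible, giving 47.
(s,t)=(2,5) is feasible, giving 45.
(s,t)=(3,4) is feasible, giving 43.
(s,t)=(0,6) is feasible, giving 42.
No feasible integer point exceeds 47.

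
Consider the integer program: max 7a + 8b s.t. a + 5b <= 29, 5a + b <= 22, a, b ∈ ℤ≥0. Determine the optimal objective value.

The continuous relaxation peaks at (3.38, 5.12) with value 64.62; rounding to a feasible lattice point costs some objective.
(a,b)=(3,5): 1·3+5·5=28≤29, 5·3+1·5=20≤22, objective 61.
(a,b)=(2,5): 1·2+5·5=27≤29, 5·2+1·5=15≤22, objective 54.
(a,b)=(3,4): 1·3+5·4=23≤29, 5·3+1·4=19≤22, objective 53.
(a,b)=(2,4): 1·2+5·4=22≤29, 5·2+1·4=14≤22, objective 46.
The best lattice point is (3,5), giving 61.

61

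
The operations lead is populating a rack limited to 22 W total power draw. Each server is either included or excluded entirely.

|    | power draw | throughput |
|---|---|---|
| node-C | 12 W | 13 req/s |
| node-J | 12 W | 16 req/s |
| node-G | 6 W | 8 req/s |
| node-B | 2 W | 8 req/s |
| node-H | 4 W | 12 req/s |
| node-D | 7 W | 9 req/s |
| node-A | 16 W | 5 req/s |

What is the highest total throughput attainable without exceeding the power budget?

Allowing fractional choices, the relaxed optimum would be about 41.3, but servers are indivisible.
node-G + node-B + node-H + node-D: power draw 6 + 2 + 4 + 7 = 19 ≤ 22, throughput 8 + 8 + 12 + 9 = 37.
node-J + node-B + node-H: power draw 12 + 2 + 4 = 18 ≤ 22, throughput 16 + 8 + 12 = 36.
Best is node-G, node-B, node-H, and node-D with total throughput 37.

37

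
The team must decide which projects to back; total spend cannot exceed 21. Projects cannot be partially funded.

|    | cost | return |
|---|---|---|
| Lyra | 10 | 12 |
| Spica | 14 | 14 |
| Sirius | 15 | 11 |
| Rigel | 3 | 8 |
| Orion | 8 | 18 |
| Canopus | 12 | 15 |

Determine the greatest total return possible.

38

Take Lyra, Rigel, and Orion: cost 10 + 3 + 8 = 21 ≤ 21, return 12 + 8 + 18 = 38.
No other feasible combination does better.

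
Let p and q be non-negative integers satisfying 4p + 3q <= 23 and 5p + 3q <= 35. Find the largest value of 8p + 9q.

(p,q)=(0,7): 4·0+3·7=21≤23, 5·0+3·7=21≤35, objective 63.
(p,q)=(1,6): 4·1+3·6=22≤23, 5·1+3·6=23≤35, objective 62.
(p,q)=(0,6): 4·0+3·6=18≤23, 5·0+3·6=18≤35, objective 54.
No feasible integer point exceeds 63.

63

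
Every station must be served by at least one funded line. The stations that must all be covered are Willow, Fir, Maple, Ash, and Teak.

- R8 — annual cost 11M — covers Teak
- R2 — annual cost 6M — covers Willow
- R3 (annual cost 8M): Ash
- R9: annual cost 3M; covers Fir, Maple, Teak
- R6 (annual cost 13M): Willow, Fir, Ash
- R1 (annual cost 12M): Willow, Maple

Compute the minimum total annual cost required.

This is an integer covering problem.
The greedy cost-per-new-station heuristic would pick R9, R2, and R3 for 17, but a cheaper cover exists.
Choose R9 and R6: together they cover Willow, Fir, Maple, Ash, Teak — every station.
Total annual cost: 3 + 13 = 16.
No cover costs less than 16.

16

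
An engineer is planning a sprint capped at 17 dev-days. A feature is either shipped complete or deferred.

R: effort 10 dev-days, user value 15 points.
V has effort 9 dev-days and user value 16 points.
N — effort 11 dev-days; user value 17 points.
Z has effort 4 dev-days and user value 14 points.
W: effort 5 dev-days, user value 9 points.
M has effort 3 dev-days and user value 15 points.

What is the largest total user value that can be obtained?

This is a 0-1 knapsack instance.
Allowing fractional choices, the relaxed optimum would be about 46.9, but features are indivisible.
V + W + M: effort 9 + 5 + 3 = 17 ≤ 17, user value 16 + 9 + 15 = 40.
V + Z + M: effort 9 + 4 + 3 = 16 ≤ 17, user value 16 + 14 + 15 = 45.
R + Z + M: effort 10 + 4 + 3 = 17 ≤ 17, user value 15 + 14 + 15 = 44.
Best is V, Z, and M with total user value 45.

45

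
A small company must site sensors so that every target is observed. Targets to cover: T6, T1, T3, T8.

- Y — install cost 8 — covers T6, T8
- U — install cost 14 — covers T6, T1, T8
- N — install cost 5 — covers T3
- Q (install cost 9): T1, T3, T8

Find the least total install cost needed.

17

This is an integer covering problem.
Choose Y and Q: together they cover T6, T1, T3, T8 — every target.
Total install cost: 8 + 9 = 17.
No cover costs less than 17.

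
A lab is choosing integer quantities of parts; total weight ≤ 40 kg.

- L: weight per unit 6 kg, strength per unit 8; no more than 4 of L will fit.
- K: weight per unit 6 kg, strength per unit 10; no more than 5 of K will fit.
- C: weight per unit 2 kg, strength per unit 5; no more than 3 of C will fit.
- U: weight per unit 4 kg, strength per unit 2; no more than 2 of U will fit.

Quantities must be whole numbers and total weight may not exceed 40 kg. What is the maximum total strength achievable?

This is a bounded integer knapsack.
C has the best ratio (5/2); taking only C gives at most 3×5 = 15 (stopped by the supply cap of 3).
Mixing does better — 1×L, 5×K, and 2×C: weight 40 ≤ 40, strength 1·8 + 5·10 + 2·5 = 68.

68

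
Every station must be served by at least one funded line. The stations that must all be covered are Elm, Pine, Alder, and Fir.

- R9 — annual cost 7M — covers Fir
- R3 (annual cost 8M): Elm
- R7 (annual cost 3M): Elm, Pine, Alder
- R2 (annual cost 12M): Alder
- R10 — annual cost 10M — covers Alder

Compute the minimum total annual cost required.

10

Choose R9 and R7: together they cover Elm, Pine, Alder, Fir — every station.
Total annual cost: 7 + 3 = 10.
No cover costs less than 10.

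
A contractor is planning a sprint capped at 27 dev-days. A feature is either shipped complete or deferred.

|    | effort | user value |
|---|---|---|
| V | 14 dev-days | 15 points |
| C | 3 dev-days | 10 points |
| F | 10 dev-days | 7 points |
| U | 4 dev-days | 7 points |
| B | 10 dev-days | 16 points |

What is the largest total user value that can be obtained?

41

Take V, C, and B: effort 14 + 3 + 10 = 27 ≤ 27, user value 15 + 10 + 16 = 41.
No other feasible combination does better.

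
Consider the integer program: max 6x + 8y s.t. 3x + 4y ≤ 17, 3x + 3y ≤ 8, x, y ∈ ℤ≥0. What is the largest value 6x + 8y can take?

16

(x,y)=(0,2): 3·0+4·2=8≤17, 3·0+3·2=6≤8, objective 16.
(x,y)=(1,1): 3·1+4·1=7≤17, 3·1+3·1=6≤8, objective 14.
(x,y)=(0,1): 3·0+4·1=4≤17, 3·0+3·1=3≤8, objective 8.
No feasible integer point exceeds 16.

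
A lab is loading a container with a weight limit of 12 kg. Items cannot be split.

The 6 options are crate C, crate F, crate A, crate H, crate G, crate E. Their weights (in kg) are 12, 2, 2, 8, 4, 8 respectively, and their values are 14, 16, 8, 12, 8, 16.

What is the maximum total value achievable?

40

Take crate F, crate A, and crate E: weight 2 + 2 + 8 = 12 ≤ 12, value 16 + 8 + 16 = 40.
No other feasible combination does better.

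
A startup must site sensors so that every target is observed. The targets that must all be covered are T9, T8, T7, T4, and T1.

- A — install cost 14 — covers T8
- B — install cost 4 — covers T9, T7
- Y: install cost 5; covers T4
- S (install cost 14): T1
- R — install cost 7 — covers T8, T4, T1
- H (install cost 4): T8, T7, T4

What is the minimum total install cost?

11

The greedy cost-per-new-target heuristic would pick H, B, and R for 15, but a cheaper cover exists.
Choose B and R: together they cover T9, T8, T7, T4, T1 — every target.
Total install cost: 4 + 7 = 11.
No cover costs less than 11.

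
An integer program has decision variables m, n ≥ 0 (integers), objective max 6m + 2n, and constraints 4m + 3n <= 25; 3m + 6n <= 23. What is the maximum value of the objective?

36

(m,n)=(6,0): 4·6+3·0=24≤25, 3·6+6·0=18≤23, objective 36.
(m,n)=(5,1): 4·5+3·1=23≤25, 3·5+6·1=21≤23, objective 32.
(m,n)=(5,0): 4·5+3·0=20≤25, 3·5+6·0=15≤23, objective 30.
Maximum is 36 at (m,n)=(6,0).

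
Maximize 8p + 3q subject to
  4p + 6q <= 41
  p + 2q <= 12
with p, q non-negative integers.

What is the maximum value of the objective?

80

Relaxing integrality, the LP optimum is 82.00 at (p,q) = (10.2, 0), which is not an integer point.
(p,q)=(10,0): 4·10+6·0=40≤41, 1·10+2·0=10≤12, objective 80.
(p,q)=(9,0): 4·9+6·0=36≤41, 1·9+2·0=9≤12, objective 72.
No feasible integer point exceeds 80.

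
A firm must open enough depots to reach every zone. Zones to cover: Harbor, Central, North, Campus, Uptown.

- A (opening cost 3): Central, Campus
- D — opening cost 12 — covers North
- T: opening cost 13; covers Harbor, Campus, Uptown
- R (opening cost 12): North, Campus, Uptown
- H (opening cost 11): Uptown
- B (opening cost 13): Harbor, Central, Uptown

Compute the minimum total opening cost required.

25

This is an integer covering problem.
The greedy cost-per-new-zone heuristic would pick A, R, and T for 28, but a cheaper cover exists.
Choose R and B: together they cover Harbor, Central, North, Campus, Uptown — every zone.
Total opening cost: 12 + 13 = 25.
No cover costs less than 25.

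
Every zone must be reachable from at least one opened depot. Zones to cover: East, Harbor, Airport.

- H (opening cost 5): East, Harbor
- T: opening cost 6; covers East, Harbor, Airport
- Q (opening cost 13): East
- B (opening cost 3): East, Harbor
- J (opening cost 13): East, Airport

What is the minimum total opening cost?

T alone covers East, Harbor, Airport — every zone.
Total opening cost: 6.

6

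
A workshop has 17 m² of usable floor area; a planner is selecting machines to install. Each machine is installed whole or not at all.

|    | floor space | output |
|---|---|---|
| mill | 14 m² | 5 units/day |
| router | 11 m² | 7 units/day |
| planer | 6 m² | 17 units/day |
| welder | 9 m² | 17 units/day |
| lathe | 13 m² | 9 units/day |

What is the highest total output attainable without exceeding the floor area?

This is a 0-1 knapsack instance.
Allowing fractional choices, the relaxed optimum would be about 35.4, but machines are indivisible.
planer: floor space 6 ≤ 17, output 17.
router + planer: floor space 11 + 6 = 17 ≤ 17, output 7 + 17 = 24.
planer + welder: floor space 6 + 9 = 15 ≤ 17, output 17 + 17 = 34.
Best is planer and welder with total output 34.

34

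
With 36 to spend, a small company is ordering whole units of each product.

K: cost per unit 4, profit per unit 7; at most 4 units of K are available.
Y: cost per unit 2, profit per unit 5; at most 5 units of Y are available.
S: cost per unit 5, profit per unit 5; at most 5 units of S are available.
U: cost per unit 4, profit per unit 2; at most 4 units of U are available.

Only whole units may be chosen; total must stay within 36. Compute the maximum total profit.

Y has the best ratio (5/2); taking only Y gives at most 5×5 = 25 (stopped by the supply cap of 5).
Mixing does better — 4×K, 5×Y, and 2×S: cost 36 ≤ 36, profit 4·7 + 5·5 + 2·5 = 63.

63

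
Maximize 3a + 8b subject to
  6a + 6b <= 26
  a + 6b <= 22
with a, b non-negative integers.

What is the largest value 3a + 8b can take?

Relaxing integrality, the LP optimum is 30.67 at (a,b) = (0.8, 3.53), which is not an integer point.
(a,b)=(1,3): 6·1+6·3=24≤26, 1·1+6·3=19≤22, objective 27.
(a,b)=(0,3): 6·0+6·3=18≤26, 1·0+6·3=18≤22, objective 24.
(a,b)=(2,2): 6·2+6·2=24≤26, 1·2+6·2=14≤22, objective 22.
Maximum is 27 at (a,b)=(1,3).

27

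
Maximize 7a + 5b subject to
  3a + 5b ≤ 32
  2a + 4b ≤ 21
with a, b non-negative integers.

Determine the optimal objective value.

Relaxing integrality, the LP optimum is 73.50 at (a,b) = (10.5, 0), which is not an integer point.
(a,b)=(10,0) is feasible, giving 70.
(a,b)=(9,0) is feasible, giving 63.
No feasible integer point exceeds 70.

70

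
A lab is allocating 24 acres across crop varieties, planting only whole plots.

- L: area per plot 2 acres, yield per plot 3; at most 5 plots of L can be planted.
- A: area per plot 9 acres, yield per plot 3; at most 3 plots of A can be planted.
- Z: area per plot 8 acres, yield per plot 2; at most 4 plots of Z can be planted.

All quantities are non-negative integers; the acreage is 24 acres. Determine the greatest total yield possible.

18

Take 5×L and 1×A: area 19 ≤ 24, yield 5·3 + 1·3 = 18.
L has the best ratio (3/2) and is taken to its limit of 5; remaining capacity is filled optimally with the others.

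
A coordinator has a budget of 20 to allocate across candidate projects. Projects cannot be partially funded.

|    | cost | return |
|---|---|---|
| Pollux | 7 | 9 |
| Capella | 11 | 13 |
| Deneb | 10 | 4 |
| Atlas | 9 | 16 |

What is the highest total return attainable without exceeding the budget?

29

Capella + Atlas: cost 11 + 9 = 20 ≤ 20, return 13 + 16 = 29.
Pollux + Atlas: cost 7 + 9 = 16 ≤ 20, return 9 + 16 = 25.
Best is Capella and Atlas with total return 29.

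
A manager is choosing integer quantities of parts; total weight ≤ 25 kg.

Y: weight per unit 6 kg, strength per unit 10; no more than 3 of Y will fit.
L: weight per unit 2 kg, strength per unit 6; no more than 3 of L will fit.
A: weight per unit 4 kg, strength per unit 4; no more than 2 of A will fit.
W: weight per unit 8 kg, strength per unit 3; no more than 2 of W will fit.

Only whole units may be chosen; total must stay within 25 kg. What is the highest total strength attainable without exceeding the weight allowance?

48

3×Y and 3×L: weight 24 ≤ 25, strength 3·10 + 3·6 = 48.
2×Y, 3×L, and 1×A: weight 22 ≤ 25, strength 2·10 + 3·6 + 1·4 = 42.
Best is 48.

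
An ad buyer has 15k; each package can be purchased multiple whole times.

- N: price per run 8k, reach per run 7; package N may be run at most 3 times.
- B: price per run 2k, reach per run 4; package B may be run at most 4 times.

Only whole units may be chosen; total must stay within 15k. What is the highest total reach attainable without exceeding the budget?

1×N and 3×B: price 14 ≤ 15, reach 1·7 + 3·4 = 19.
4×B: price 8 ≤ 15, reach 4·4 = 16.
Best is 19.

19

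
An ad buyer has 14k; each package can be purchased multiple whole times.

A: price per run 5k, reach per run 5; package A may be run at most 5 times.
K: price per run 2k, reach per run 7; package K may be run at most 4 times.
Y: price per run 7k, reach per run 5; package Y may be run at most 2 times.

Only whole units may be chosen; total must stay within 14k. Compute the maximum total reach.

33

Take 1×A and 4×K: price 13 ≤ 14, reach 1·5 + 4·7 = 33.
K has the best ratio (7/2) and is taken to its limit of 4; remaining capacity is filled optimally with the others.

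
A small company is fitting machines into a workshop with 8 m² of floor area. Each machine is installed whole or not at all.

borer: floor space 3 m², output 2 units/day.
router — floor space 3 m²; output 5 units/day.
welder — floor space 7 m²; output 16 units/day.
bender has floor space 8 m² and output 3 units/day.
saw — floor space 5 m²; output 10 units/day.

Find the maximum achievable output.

16

This is a 0-1 knapsack instance.
Allowing fractional choices, the relaxed optimum would be about 18.0, but machines are indivisible.
welder: floor space 7 ≤ 8, output 16.
router + saw: floor space 3 + 5 = 8 ≤ 8, output 5 + 10 = 15.
Best is welder with total output 16.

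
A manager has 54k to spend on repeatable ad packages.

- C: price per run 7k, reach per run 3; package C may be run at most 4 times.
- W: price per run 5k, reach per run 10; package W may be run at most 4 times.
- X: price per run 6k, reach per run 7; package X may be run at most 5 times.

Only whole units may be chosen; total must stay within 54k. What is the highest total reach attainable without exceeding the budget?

75

W has the best ratio (10/5); taking only W gives at most 4×10 = 40 (stopped by the supply cap of 4).
Mixing does better — 4×W and 5×X: price 50 ≤ 54, reach 4·10 + 5·7 = 75.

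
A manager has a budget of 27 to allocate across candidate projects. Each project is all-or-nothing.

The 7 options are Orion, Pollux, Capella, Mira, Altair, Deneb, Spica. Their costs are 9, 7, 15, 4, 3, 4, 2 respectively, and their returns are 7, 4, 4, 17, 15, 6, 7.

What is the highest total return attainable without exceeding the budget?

52

Take Orion, Mira, Altair, Deneb, and Spica: cost 9 + 4 + 3 + 4 + 2 = 22 ≤ 27, return 7 + 17 + 15 + 6 + 7 = 52.
No other feasible combination does better.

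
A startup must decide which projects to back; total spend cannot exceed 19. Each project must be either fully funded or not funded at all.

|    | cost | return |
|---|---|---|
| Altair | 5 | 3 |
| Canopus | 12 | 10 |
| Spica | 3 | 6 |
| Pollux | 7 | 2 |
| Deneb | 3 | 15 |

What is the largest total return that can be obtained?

Take Canopus, Spica, and Deneb: cost 12 + 3 + 3 = 18 ≤ 19, return 10 + 6 + 15 = 31.
No other feasible combination does better.

31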